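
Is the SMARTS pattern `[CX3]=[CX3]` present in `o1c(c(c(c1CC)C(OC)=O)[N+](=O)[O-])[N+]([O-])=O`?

No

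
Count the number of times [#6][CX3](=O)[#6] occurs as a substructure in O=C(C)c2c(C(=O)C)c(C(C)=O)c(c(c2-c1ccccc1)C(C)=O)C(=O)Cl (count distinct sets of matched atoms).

[#6][CX3](=O)[#6] is the SMARTS for a ketone: a carbonyl carbon (no H) flanked by two carbons.
The molecule carries 4 separate instances of an acetyl/ketone group (-C(=O)CH3) meeting every constraint; each maps to a distinct set of atoms, giving 4 matches.

4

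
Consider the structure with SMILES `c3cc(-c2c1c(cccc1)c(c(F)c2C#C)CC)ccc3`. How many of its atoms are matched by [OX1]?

Check the 21 heavy atoms by environment: 16× c (aromatic, X3) → no; 1× F (X1) → no; 2× C (X4) → no; 2× C (X2) → no.
No environment satisfies the query, so 0 matching atoms.

0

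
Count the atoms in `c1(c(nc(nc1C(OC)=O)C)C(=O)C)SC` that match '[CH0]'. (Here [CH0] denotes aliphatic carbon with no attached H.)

2

Check the 16 heavy atoms by environment: 2× n (aromatic, H0) → no; 4× c (aromatic, H0) → no; 1× S (H0) → no; 4× C (H3) → no; 2× C (H0) → match; 3× O (H0) → no.
That gives 2 matching atoms.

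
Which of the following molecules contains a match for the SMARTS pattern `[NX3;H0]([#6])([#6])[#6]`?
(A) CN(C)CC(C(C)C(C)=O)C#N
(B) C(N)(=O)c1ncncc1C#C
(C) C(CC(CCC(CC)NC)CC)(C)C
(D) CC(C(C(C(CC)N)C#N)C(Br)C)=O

A

[NX3;H0]([#6])([#6])[#6] describes a trivalent nitrogen with no H, bonded to three carbons (a tertiary amine).
(A) contains a dimethylamino group (-N(CH3)2), which satisfies every atom and bond constraint.
(B) has a primary amide (-C(=O)NH2) but the amide nitrogen has H2 and only one carbon neighbour.
(C) has an N-methylamino group (-NHCH3) but the nitrogen still has one H (H1), not H0.
(D) has a primary amino group (-NH2) but the nitrogen has H2, not H0 with three carbons.
So the answer is (A).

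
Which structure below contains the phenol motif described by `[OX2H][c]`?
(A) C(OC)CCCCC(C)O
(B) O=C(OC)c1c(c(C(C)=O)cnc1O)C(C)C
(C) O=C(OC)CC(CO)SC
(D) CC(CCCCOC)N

B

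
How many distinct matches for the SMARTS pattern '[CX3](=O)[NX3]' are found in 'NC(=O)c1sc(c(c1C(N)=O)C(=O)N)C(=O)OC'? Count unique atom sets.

3

[CX3](=O)[NX3] is the SMARTS for an amide: a carbonyl carbon bonded to a trivalent nitrogen.
The molecule carries 3 separate instances of a primary amide (-C(=O)NH2) meeting every constraint; each maps to a distinct set of atoms, giving 3 matches.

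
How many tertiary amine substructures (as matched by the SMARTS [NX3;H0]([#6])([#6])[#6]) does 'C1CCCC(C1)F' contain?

0

[NX3;H0]([#6])([#6])[#6] is the SMARTS for a tertiary amine: a trivalent nitrogen with no H, bonded to three carbons.
No fragment in the molecule satisfies every constraint, giving 0 matches.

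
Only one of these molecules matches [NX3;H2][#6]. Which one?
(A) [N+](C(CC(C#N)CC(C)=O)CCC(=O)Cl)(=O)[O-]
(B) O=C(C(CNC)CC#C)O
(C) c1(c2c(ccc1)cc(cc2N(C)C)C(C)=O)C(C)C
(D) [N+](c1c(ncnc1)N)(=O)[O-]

D

[NX3;H2][#6] describes a trivalent nitrogen with two H attached to carbon (a primary amine).
(A) has a nitrile (-C#N) but the nitrogen is NX1 (triple-bonded), not NX3 with two H.
(B) has an N-methylamino group (-NHCH3) but the nitrogen bears two carbons and only one H (H1), not H2.
(C) has a dimethylamino group (-N(CH3)2) but the nitrogen has H0, not H2.
(D) contains a primary amino group (-NH2), which satisfies every atom and bond constraint.
So the answer is (D).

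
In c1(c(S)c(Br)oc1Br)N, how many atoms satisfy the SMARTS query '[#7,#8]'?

The query [#7,#8] means: nitrogen or oxygen (comma = OR).
Check the 9 heavy atoms by environment: 1× o (aromatic) → match; 4× c (aromatic) → no; 1× N → match; 2× Br → no; 1× S → no.
Summing the matching environments: 1 + 1 = 2 matching atoms.

2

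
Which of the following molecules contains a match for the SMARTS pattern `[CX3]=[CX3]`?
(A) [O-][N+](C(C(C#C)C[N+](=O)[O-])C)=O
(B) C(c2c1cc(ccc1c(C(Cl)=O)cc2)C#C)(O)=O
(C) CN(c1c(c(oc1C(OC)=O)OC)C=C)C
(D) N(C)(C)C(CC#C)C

C

[CX3]=[CX3] describes a non-aromatic C=C double bond between two sp2 carbons (an alkene).
(A) has an ethynyl group (-C#CH) but the C-C bond is a triple bond, not a double bond.
(B) has an ethynyl group (-C#CH) but the C-C bond is a triple bond, not a double bond.
(C) contains a vinyl group (-CH=CH2), which satisfies every atom and bond constraint.
(D) has an ethynyl group (-C#CH) but the C-C bond is a triple bond, not a double bond.
So the answer is (C).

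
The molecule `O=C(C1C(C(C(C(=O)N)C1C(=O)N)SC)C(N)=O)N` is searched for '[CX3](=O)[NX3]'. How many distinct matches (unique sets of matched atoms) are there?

4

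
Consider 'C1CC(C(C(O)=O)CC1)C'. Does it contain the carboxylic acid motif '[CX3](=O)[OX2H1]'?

Yes

The pattern [CX3](=O)[OX2H1] describes an sp2 carbon double-bonded to O and single-bonded to an -OH oxygen — a carboxylic acid.
The molecule carries a carboxylic acid group (-C(=O)OH), whose atoms satisfy every constraint of the query, so the pattern matches.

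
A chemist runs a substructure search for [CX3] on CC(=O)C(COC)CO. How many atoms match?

The query [CX3] means: C with X3: aliphatic carbon with exactly 3 total connections.
Check the 9 heavy atoms by environment: 5× C (X4) → no; 2× O (X2) → no; 1× C (X3) → match; 1× O (X1) → no.
That gives 1 matching atom.

1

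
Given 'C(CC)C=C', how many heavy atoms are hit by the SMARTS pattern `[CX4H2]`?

2

Check the 5 heavy atoms by environment: 2× C (H2, X4) → match; 1× C (H3, X4) → no; 1× C (H1, X3) → no; 1× C (H2, X3) → no.
That gives 2 matching atoms.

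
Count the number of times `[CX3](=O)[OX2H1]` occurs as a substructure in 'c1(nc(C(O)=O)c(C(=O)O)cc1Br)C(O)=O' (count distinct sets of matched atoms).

[CX3](=O)[OX2H1] is the SMARTS for a carboxylic acid: an sp2 carbon double-bonded to O and single-bonded to an -OH oxygen.
The molecule carries 3 separate instances of a carboxylic acid group (-C(=O)OH) meeting every constraint; each maps to a distinct set of atoms, giving 3 matches.

3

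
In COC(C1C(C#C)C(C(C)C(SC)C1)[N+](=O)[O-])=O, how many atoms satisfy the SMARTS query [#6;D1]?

4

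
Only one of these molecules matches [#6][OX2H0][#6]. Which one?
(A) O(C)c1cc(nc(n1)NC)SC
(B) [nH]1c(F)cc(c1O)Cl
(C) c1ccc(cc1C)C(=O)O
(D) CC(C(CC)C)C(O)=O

[#6][OX2H0][#6] describes an aliphatic oxygen bridging two carbons with no H on the oxygen (an ether).
(A) contains a methoxy ether (-OCH3), which satisfies every atom and bond constraint.
(B) has a hydroxyl group (-OH) but the oxygen has H1, not H0 bridging two carbons.
(C) has a carboxylic acid group (-C(=O)OH) but the -OH oxygen has H1; the =O is OX1, not OX2.
(D) has a carboxylic acid group (-C(=O)OH) but the -OH oxygen has H1; the =O is OX1, not OX2.
So the answer is (A).

A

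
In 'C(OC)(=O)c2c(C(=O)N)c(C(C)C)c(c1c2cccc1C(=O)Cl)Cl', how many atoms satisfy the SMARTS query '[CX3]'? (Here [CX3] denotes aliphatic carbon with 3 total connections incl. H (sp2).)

3

The query [CX3] means: C with X3: aliphatic carbon with exactly 3 total connections.
Check the 24 heavy atoms by environment: 10× c (aromatic, X3) → no; 3× C (X3) → match; 3× O (X1) → no; 1× N (X3) → no; 2× Cl (X1) → no; 1× O (X2) → no; 4× C (X4) → no.
That gives 3 matching atoms.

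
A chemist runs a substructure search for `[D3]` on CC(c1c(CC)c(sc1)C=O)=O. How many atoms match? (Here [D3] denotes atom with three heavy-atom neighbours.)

4

The query [D3] means: atom with exactly three heavy-atom neighbours.
Check the 12 heavy atoms by environment: 1× s (aromatic, D2) → no; 1× c (aromatic, D2) → no; 3× c (aromatic, D3) → match; 2× C (D2) → no; 2× O (D1) → no; 2× C (D1) → no; 1× C (D3) → match.
Summing the matching environments: 3 + 1 = 4 matching atoms.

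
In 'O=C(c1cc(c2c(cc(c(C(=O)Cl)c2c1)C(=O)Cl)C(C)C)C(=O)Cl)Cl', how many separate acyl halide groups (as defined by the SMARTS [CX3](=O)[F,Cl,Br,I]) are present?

[CX3](=O)[F,Cl,Br,I] is the SMARTS for an acyl halide: a carbonyl carbon bonded to a halogen.
The molecule carries 4 separate instances of an acyl chloride (-C(=O)Cl) meeting every constraint; each maps to a distinct set of atoms, giving 4 matches.

4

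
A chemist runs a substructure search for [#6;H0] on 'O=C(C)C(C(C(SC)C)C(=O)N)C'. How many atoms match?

2

Check the 13 heavy atoms by environment: 4× C (H3) → no; 3× C (H1) → no; 1× S (H0) → no; 2× C (H0) → match; 2× O (H0) → no; 1× N (H2) → no.
That gives 2 matching atoms.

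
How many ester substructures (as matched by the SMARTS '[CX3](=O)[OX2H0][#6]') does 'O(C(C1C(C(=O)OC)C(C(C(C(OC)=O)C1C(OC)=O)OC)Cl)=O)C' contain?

[CX3](=O)[OX2H0][#6] is the SMARTS for an ester: a carbonyl carbon bonded to an oxygen that is itself bonded to carbon (no H on that O).
The molecule carries 4 separate instances of a methyl-ester group (-C(=O)OCH3) meeting every constraint; each maps to a distinct set of atoms, giving 4 matches.

4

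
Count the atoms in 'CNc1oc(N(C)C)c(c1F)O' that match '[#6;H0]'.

4

The query [#6;H0] means: any carbon with no attached hydrogen.
Check the 12 heavy atoms by environment: 1× o (aromatic, H0) → no; 4× c (aromatic, H0) → match; 1× F (H0) → no; 1× O (H1) → no; 1× N (H0) → no; 3× C (H3) → no; 1× N (H1) → no.
That gives 4 matching atoms.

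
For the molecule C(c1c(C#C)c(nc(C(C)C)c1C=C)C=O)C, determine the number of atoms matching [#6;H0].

6

The query [#6;H0] means: any carbon with no attached hydrogen.
Check the 17 heavy atoms by environment: 1× n (aromatic, H0) → no; 5× c (aromatic, H0) → match; 2× C (H2) → no; 3× C (H3) → no; 4× C (H1) → no; 1× O (H0) → no; 1× C (H0) → match.
Summing the matching environments: 5 + 1 = 6 matching atoms.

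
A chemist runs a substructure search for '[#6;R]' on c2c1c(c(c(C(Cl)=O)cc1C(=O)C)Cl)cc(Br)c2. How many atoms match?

10

The query [#6;R] means: carbon that is part of a ring.
Check the 18 heavy atoms by environment: 10× c (aromatic, in 6-ring) → match; 1× Br (acyclic) → no; 2× Cl (acyclic) → no; 3× C (acyclic) → no; 2× O (acyclic) → no.
That gives 10 matching atoms.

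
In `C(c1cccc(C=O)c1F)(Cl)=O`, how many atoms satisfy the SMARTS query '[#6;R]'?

6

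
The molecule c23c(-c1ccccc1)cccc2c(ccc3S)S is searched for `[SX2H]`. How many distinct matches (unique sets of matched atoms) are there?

[SX2H] is the SMARTS for a thiol: an aliphatic sulfur with two connections, one being H.
The molecule carries 2 separate instances of a thiol (-SH) meeting every constraint; each maps to a distinct set of atoms, giving 2 matches.

2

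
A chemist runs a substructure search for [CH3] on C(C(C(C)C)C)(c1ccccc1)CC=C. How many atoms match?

The query [CH3] means: aliphatic carbon with exactly three hydrogens.
Check the 15 heavy atoms by environment: 2× C (H2) → no; 4× C (H1) → no; 3× C (H3) → match; 1× c (aromatic, H0) → no; 5× c (aromatic, H1) → no.
That gives 3 matching atoms.

3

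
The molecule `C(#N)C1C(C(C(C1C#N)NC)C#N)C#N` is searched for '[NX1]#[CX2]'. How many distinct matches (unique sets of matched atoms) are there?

4

[NX1]#[CX2] is the SMARTS for a nitrile: a nitrogen triple-bonded to a two-connected carbon.
The molecule carries 4 separate instances of a nitrile (-C#N) meeting every constraint; each maps to a distinct set of atoms, giving 4 matches.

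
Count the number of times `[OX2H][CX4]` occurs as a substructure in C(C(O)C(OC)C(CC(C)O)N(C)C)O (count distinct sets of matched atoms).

[OX2H][CX4] is the SMARTS for an aliphatic alcohol: a hydroxyl oxygen bound to an sp3 (X4) carbon.
The molecule carries 3 separate instances of a hydroxyl group (-OH) meeting every constraint; each maps to a distinct set of atoms, giving 3 matches.

3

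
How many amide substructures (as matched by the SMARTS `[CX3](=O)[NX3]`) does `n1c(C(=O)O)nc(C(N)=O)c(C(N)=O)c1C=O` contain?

[CX3](=O)[NX3] is the SMARTS for an amide: a carbonyl carbon bonded to a trivalent nitrogen.
The molecule carries 2 separate instances of a primary amide (-C(=O)NH2) meeting every constraint; each maps to a distinct set of atoms, giving 2 matches.

2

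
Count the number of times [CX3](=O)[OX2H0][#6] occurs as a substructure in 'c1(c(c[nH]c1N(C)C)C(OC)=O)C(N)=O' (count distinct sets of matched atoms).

1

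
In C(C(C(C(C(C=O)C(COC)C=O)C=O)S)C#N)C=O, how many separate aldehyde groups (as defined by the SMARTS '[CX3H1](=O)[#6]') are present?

4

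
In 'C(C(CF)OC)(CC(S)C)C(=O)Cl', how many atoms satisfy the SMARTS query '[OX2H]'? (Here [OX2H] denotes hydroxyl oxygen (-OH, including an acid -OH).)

0

The query [OX2H] means: aliphatic oxygen with two connections, one of which is H — an -OH oxygen.
Check the 13 heavy atoms by environment: 2× C (H3, X4) → no; 3× C (H1, X4) → no; 2× C (H2, X4) → no; 1× F (H0, X1) → no; 1× S (H1, X2) → no; 1× O (H0, X2) → no; 1× C (H0, X3) → no; 1× O (H0, X1) → no; 1× Cl (H0, X1) → no.
No environment satisfies the query, so 0 matching atoms.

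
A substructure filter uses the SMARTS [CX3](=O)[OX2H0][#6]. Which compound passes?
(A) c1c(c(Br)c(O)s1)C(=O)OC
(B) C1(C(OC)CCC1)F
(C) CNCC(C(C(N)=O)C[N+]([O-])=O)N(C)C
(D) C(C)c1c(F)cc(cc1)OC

[CX3](=O)[OX2H0][#6] describes a carbonyl carbon bonded to an oxygen that is itself bonded to carbon (no H on that O) (an ester).
(A) contains a methyl-ester group (-C(=O)OCH3), which satisfies every atom and bond constraint.
(B) has a methoxy ether (-OCH3) but the ether oxygen is not adjacent to a C=O carbon.
(C) has a primary amide (-C(=O)NH2) but the carbonyl is bonded to N, not to an O-C linkage.
(D) has a methoxy ether (-OCH3) but the ether oxygen is not adjacent to a C=O carbon.
So the answer is (A).

A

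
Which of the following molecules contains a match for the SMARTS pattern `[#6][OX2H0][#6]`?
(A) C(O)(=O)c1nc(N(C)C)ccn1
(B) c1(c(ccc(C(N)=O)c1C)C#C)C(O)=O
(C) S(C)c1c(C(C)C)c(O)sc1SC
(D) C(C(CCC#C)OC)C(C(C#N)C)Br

[#6][OX2H0][#6] describes an aliphatic oxygen bridging two carbons with no H on the oxygen (an ether).
(A) has a carboxylic acid group (-C(=O)OH) but the -OH oxygen has H1; the =O is OX1, not OX2.
(B) has a carboxylic acid group (-C(=O)OH) but the -OH oxygen has H1; the =O is OX1, not OX2.
(C) has a hydroxyl group (-OH) but the oxygen has H1, not H0 bridging two carbons.
(D) contains a methoxy ether (-OCH3), which satisfies every atom and bond constraint.
So the answer is (D).

D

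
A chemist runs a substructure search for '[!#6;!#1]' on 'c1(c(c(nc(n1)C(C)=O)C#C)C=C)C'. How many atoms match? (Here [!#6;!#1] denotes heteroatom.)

The query [!#6;!#1] means: not carbon and not hydrogen — any heteroatom.
Check the 14 heavy atoms by environment: 2× n (aromatic) → match; 4× c (aromatic) → no; 7× C → no; 1× O → match.
Summing the matching environments: 2 + 1 = 3 matching atoms.

3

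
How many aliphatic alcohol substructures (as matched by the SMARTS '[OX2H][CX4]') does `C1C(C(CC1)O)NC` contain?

1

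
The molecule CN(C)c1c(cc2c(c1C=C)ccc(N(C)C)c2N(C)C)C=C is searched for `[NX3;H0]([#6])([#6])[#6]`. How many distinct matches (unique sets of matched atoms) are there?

[NX3;H0]([#6])([#6])[#6] is the SMARTS for a tertiary amine: a trivalent nitrogen with no H, bonded to three carbons.
The molecule carries 3 separate instances of a dimethylamino group (-N(CH3)2) meeting every constraint; each maps to a distinct set of atoms, giving 3 matches.

3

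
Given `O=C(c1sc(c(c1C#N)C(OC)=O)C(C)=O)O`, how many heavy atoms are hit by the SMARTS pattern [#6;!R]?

The query [#6;!R] means: carbon not in any ring.
Check the 17 heavy atoms by environment: 1× s (aromatic, in 5-ring) → no; 4× c (aromatic, in 5-ring) → no; 6× C (acyclic) → match; 5× O (acyclic) → no; 1× N (acyclic) → no.
That gives 6 matching atoms.

6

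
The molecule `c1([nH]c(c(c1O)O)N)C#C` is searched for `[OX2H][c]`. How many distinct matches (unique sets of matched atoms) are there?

2

[OX2H][c] is the SMARTS for a phenol: a hydroxyl oxygen attached to an aromatic carbon.
The molecule carries 2 separate instances of a hydroxyl group (-OH) meeting every constraint; each maps to a distinct set of atoms, giving 2 matches.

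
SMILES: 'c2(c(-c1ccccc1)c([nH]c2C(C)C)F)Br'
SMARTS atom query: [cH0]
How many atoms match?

5

Check the 16 heavy atoms by environment: 1× n (aromatic, H1) → no; 5× c (aromatic, H0) → match; 5× c (aromatic, H1) → no; 1× Br (H0) → no; 1× F (H0) → no; 1× C (H1) → no; 2× C (H3) → no.
That gives 5 matching atoms.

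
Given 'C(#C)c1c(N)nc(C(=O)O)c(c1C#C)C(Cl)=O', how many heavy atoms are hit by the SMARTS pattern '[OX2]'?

1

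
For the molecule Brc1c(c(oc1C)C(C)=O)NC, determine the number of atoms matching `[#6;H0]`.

Check the 12 heavy atoms by environment: 1× o (aromatic, H0) → no; 4× c (aromatic, H0) → match; 1× Br (H0) → no; 1× C (H0) → match; 1× O (H0) → no; 3× C (H3) → no; 1× N (H1) → no.
Summing the matching environments: 4 + 1 = 5 matching atoms.

5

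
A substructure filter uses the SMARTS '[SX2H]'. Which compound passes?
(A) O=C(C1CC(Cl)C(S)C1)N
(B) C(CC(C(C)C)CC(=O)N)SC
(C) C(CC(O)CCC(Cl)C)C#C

A

[SX2H] describes an aliphatic sulfur with two connections, one being H (a thiol).
(A) contains a thiol (-SH), which satisfies every atom and bond constraint.
(B) has a methylthio ether (-SCH3) but the sulfur has H0 (bonded to two carbons), not H1.
(C) has a hydroxyl group (-OH) but it is an -OH, not an -SH.
So the answer is (A).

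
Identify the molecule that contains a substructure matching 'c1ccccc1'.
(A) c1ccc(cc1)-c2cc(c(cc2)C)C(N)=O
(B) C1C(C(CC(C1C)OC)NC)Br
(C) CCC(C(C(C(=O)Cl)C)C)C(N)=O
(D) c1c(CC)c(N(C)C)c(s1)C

c1ccccc1 describes six aromatic carbons in a ring (a benzene ring).
(A) contains a phenyl ring, which satisfies every atom and bond constraint.
(B) has a methyl group (-CH3) but no six-membered all-carbon aromatic ring is present.
(C) has a methyl group (-CH3) but no six-membered all-carbon aromatic ring is present.
(D) has a methyl group (-CH3) but no six-membered all-carbon aromatic ring is present.
So the answer is (A).

A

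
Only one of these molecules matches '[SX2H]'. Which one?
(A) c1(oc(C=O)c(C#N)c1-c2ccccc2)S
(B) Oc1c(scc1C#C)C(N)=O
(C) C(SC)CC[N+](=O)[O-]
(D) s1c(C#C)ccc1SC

[SX2H] describes an aliphatic sulfur with two connections, one being H (a thiol).
(A) contains a thiol (-SH), which satisfies every atom and bond constraint.
(B) has a hydroxyl group (-OH) but it is an -OH, not an -SH.
(C) has a methylthio ether (-SCH3) but the sulfur has H0 (bonded to two carbons), not H1.
(D) has a methylthio ether (-SCH3) but the sulfur has H0 (bonded to two carbons), not H1.
So the answer is (A).

A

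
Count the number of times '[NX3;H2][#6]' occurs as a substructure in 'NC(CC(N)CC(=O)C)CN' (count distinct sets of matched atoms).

3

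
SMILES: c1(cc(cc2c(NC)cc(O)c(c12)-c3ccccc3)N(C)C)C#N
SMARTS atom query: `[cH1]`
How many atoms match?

8

The query [cH1] means: aromatic carbon bearing exactly one hydrogen.
Check the 24 heavy atoms by environment: 8× c (aromatic, H0) → no; 8× c (aromatic, H1) → match; 2× N (H0) → no; 3× C (H3) → no; 1× N (H1) → no; 1× C (H0) → no; 1× O (H1) → no.
That gives 8 matching atoms.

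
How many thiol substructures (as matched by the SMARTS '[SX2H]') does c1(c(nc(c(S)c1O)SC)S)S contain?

3

[SX2H] is the SMARTS for a thiol: an aliphatic sulfur with two connections, one being H.
The molecule carries 3 separate instances of a thiol (-SH) meeting every constraint; each maps to a distinct set of atoms, giving 3 matches.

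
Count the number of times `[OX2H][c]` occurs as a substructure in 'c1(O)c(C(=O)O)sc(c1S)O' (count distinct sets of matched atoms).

2

[OX2H][c] is the SMARTS for a phenol: a hydroxyl oxygen attached to an aromatic carbon.
The molecule carries 2 separate instances of a hydroxyl group (-OH) meeting every constraint; each maps to a distinct set of atoms, giving 2 matches.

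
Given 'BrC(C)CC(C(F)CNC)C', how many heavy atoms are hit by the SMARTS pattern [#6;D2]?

2

The query [#6;D2] means: any carbon bonded to exactly two heavy atoms.
Check the 11 heavy atoms by environment: 2× C (D2) → match; 3× C (D3) → no; 3× C (D1) → no; 1× F (D1) → no; 1× Br (D1) → no; 1× N (D2) → no.
That gives 2 matching atoms.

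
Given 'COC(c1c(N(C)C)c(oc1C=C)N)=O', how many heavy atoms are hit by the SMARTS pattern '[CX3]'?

3

Check the 15 heavy atoms by environment: 1× o (aromatic, X2) → no; 4× c (aromatic, X3) → no; 2× N (X3) → no; 3× C (X4) → no; 3× C (X3) → match; 1× O (X1) → no; 1× O (X2) → no.
That gives 3 matching atoms.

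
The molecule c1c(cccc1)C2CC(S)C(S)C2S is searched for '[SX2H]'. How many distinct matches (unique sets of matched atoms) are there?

3

[SX2H] is the SMARTS for a thiol: an aliphatic sulfur with two connections, one being H.
The molecule carries 3 separate instances of a thiol (-SH) meeting every constraint; each maps to a distinct set of atoms, giving 3 matches.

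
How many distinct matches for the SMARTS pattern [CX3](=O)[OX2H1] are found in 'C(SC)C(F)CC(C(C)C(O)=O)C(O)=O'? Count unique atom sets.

2

[CX3](=O)[OX2H1] is the SMARTS for a carboxylic acid: an sp2 carbon double-bonded to O and single-bonded to an -OH oxygen.
The molecule carries 2 separate instances of a carboxylic acid group (-C(=O)OH) meeting every constraint; each maps to a distinct set of atoms, giving 2 matches.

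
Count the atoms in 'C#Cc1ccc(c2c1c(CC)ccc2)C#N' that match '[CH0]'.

2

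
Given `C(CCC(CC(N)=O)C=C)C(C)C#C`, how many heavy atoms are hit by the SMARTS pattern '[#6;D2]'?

The query [#6;D2] means: any carbon bonded to exactly two heavy atoms.
Check the 14 heavy atoms by environment: 3× C (D1) → no; 3× C (D3) → no; 6× C (D2) → match; 1× O (D1) → no; 1× N (D1) → no.
That gives 6 matching atoms.

6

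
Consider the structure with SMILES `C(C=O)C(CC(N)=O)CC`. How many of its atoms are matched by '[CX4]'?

5

The query [CX4] means: C with X4: aliphatic carbon with exactly 4 total connections (bonds + H).
Check the 10 heavy atoms by environment: 5× C (X4) → match; 2× C (X3) → no; 2× O (X1) → no; 1× N (X3) → no.
That gives 5 matching atoms.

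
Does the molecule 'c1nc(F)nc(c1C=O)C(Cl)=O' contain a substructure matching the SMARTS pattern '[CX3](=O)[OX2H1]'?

No

The pattern [CX3](=O)[OX2H1] describes an sp2 carbon double-bonded to O and single-bonded to an -OH oxygen — a carboxylic acid.
The closest candidate here is an aldehyde (-CHO), but there is no singly-bonded oxygen on the carbonyl carbon. No other fragment satisfies the full query, so there is no match.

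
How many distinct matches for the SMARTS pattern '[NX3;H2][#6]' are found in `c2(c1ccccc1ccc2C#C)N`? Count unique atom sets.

1

[NX3;H2][#6] is the SMARTS for a primary amine: a trivalent nitrogen with two H attached to carbon.
Exactly one fragment in the molecule meets all constraints, giving 1 match.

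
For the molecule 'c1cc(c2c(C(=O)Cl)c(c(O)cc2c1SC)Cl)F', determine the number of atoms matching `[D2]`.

4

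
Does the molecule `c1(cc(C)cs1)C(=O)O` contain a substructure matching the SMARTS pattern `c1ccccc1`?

No

The pattern c1ccccc1 describes six aromatic carbons in a ring — a benzene ring.
The closest candidate here is a methyl group (-CH3), but no six-membered all-carbon aromatic ring is present. No other fragment satisfies the full query, so there is no match.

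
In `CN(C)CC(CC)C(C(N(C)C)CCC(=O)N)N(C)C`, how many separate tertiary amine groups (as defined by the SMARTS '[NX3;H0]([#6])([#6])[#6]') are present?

3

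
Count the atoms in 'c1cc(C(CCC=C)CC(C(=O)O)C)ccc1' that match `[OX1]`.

1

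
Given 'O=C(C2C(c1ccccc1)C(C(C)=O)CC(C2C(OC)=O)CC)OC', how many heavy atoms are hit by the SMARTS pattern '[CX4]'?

11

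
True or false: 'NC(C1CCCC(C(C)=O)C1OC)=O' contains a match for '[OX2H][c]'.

False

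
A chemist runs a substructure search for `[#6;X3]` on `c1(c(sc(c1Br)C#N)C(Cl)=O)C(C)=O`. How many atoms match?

6

The query [#6;X3] means: any carbon (aromatic or not) with three total connections.
Check the 14 heavy atoms by environment: 1× s (aromatic, X2) → no; 4× c (aromatic, X3) → match; 1× C (X2) → no; 1× N (X1) → no; 2× C (X3) → match; 2× O (X1) → no; 1× Cl (X1) → no; 1× C (X4) → no; 1× Br (X1) → no.
Summing the matching environments: 4 + 2 = 6 matching atoms.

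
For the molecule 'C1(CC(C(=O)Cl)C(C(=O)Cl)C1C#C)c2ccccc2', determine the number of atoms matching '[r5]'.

The query [r5] means: r5 matches atoms in a five-membered ring.
Check the 19 heavy atoms by environment: 5× C (in 5-ring) → match; 6× c (aromatic, in 6-ring) → no; 4× C (acyclic) → no; 2× O (acyclic) → no; 2× Cl (acyclic) → no.
That gives 5 matching atoms.

5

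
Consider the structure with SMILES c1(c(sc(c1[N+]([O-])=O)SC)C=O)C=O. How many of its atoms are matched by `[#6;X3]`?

6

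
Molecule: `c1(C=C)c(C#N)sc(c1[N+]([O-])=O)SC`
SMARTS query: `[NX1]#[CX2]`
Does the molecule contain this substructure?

Yes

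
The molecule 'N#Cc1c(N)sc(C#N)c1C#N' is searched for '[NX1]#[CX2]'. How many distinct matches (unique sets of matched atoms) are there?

[NX1]#[CX2] is the SMARTS for a nitrile: a nitrogen triple-bonded to a two-connected carbon.
The molecule carries 3 separate instances of a nitrile (-C#N) meeting every constraint; each maps to a distinct set of atoms, giving 3 matches.

3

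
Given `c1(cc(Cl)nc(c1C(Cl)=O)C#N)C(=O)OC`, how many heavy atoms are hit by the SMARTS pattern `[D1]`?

6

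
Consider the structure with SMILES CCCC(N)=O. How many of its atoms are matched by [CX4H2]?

2

The query [CX4H2] means: sp3 carbon (X4) with exactly two hydrogens.
Check the 6 heavy atoms by environment: 2× C (H2, X4) → match; 1× C (H0, X3) → no; 1× O (H0, X1) → no; 1× N (H2, X3) → no; 1× C (H3, X4) → no.
That gives 2 matching atoms.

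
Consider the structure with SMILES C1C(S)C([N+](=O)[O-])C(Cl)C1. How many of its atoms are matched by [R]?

The query [R] means: R matches any atom that is part of a ring.
Check the 10 heavy atoms by environment: 5× C (in 5-ring) → match; 1× S (acyclic) → no; 1× N (charge +1, acyclic) → no; 1× O (charge -1, acyclic) → no; 1× O (acyclic) → no; 1× Cl (acyclic) → no.
That gives 5 matching atoms.

5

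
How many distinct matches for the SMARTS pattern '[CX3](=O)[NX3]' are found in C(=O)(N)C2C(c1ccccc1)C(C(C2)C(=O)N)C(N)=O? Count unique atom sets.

3

[CX3](=O)[NX3] is the SMARTS for an amide: a carbonyl carbon bonded to a trivalent nitrogen.
The molecule carries 3 separate instances of a primary amide (-C(=O)NH2) meeting every constraint; each maps to a distinct set of atoms, giving 3 matches.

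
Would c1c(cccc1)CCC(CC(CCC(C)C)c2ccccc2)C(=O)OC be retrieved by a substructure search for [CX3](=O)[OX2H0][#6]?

The pattern [CX3](=O)[OX2H0][#6] describes a carbonyl carbon bonded to an oxygen that is itself bonded to carbon (no H on that O) — an ester.
The molecule carries a methyl-ester group (-C(=O)OCH3), whose atoms satisfy every constraint of the query, so the pattern matches.

Yes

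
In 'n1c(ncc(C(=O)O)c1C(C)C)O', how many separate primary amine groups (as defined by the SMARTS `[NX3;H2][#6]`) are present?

[NX3;H2][#6] is the SMARTS for a primary amine: a trivalent nitrogen with two H attached to carbon.
No fragment in the molecule satisfies every constraint, giving 0 matches.

0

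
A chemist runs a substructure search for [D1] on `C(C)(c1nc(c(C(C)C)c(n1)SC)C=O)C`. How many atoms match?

The query [D1] means: atom with exactly one heavy-atom neighbour (degree 1).
Check the 16 heavy atoms by environment: 2× n (aromatic, D2) → no; 4× c (aromatic, D3) → no; 1× C (D2) → no; 1× O (D1) → match; 2× C (D3) → no; 5× C (D1) → match; 1× S (D2) → no.
Summing the matching environments: 1 + 5 = 6 matching atoms.

6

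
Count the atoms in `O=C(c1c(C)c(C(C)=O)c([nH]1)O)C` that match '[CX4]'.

3

The query [CX4] means: C with X4: aliphatic carbon with exactly 4 total connections (bonds + H).
Check the 13 heavy atoms by environment: 1× n (aromatic, X3) → no; 4× c (aromatic, X3) → no; 2× C (X3) → no; 2× O (X1) → no; 3× C (X4) → match; 1× O (X2) → no.
That gives 3 matching atoms.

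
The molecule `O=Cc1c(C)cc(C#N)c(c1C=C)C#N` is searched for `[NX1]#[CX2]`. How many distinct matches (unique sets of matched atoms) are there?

2

[NX1]#[CX2] is the SMARTS for a nitrile: a nitrogen triple-bonded to a two-connected carbon.
The molecule carries 2 separate instances of a nitrile (-C#N) meeting every constraint; each maps to a distinct set of atoms, giving 2 matches.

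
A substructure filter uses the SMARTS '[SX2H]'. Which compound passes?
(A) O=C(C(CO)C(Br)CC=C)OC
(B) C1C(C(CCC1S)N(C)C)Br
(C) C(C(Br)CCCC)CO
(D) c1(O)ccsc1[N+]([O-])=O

[SX2H] describes an aliphatic sulfur with two connections, one being H (a thiol).
(A) has a hydroxyl group (-OH) but it is an -OH, not an -SH.
(B) contains a thiol (-SH), which satisfies every atom and bond constraint.
(C) has a hydroxyl group (-OH) but it is an -OH, not an -SH.
(D) has a hydroxyl group (-OH) but it is an -OH, not an -SH.
So the answer is (B).

B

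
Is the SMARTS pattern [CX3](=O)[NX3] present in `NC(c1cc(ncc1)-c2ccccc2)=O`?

Yes

The pattern [CX3](=O)[NX3] describes a carbonyl carbon bonded to a trivalent nitrogen — an amide.
The molecule carries a primary amide (-C(=O)NH2), whose atoms satisfy every constraint of the query, so the pattern matches.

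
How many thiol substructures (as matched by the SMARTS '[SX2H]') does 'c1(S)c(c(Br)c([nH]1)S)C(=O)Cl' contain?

[SX2H] is the SMARTS for a thiol: an aliphatic sulfur with two connections, one being H.
The molecule carries 2 separate instances of a thiol (-SH) meeting every constraint; each maps to a distinct set of atoms, giving 2 matches.

2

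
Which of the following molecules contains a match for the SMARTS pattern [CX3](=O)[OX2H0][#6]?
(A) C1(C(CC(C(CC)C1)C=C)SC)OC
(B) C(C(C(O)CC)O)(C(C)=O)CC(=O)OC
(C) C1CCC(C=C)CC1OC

B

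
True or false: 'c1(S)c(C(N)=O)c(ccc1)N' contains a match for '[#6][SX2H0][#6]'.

False

The pattern [#6][SX2H0][#6] describes an aliphatic sulfur bridging two carbons with no H on the sulfur — a thioether.
The closest candidate here is a thiol (-SH), but the sulfur has H1, not H0 bridging two carbons. No other fragment satisfies the full query, so there is no match.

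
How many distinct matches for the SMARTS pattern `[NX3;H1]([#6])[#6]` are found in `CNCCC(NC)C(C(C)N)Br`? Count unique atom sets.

2

[NX3;H1]([#6])[#6] is the SMARTS for a secondary amine: a trivalent nitrogen with one H, bonded to two carbons.
The molecule carries 2 separate instances of an N-methylamino group (-NHCH3) meeting every constraint; each maps to a distinct set of atoms, giving 2 matches.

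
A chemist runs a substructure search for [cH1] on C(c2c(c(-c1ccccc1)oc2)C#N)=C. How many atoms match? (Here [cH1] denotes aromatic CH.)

The query [cH1] means: aromatic carbon bearing exactly one hydrogen.
Check the 15 heavy atoms by environment: 1× o (aromatic, H0) → no; 6× c (aromatic, H1) → match; 4× c (aromatic, H0) → no; 1× C (H0) → no; 1× N (H0) → no; 1× C (H1) → no; 1× C (H2) → no.
That gives 6 matching atoms.

6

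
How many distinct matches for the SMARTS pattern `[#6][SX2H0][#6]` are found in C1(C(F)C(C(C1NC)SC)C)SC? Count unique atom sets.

2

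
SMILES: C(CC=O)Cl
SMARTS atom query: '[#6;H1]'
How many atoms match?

1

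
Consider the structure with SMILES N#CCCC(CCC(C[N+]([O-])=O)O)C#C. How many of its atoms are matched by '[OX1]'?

2

Check the 15 heavy atoms by environment: 7× C (X4) → no; 3× C (X2) → no; 1× N (charge +1, X3) → no; 1× O (charge -1, X1) → match; 1× O (X1) → match; 1× N (X1) → no; 1× O (X2) → no.
Summing the matching environments: 1 + 1 = 2 matching atoms.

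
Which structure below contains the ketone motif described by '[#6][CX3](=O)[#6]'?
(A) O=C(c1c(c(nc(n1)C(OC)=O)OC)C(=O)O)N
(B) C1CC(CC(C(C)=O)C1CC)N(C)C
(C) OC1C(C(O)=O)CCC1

B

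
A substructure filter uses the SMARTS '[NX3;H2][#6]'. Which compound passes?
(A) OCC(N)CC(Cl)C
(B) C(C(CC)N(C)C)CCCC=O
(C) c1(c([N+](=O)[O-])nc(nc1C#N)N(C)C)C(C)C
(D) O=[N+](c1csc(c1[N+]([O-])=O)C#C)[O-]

A

[NX3;H2][#6] describes a trivalent nitrogen with two H attached to carbon (a primary amine).
(A) contains a primary amino group (-NH2), which satisfies every atom and bond constraint.
(B) has a dimethylamino group (-N(CH3)2) but the nitrogen has H0, not H2.
(C) has a dimethylamino group (-N(CH3)2) but the nitrogen has H0, not H2.
(D) has a nitro group (-[N+](=O)[O-]) but the nitrogen is [N+] with no H, not NX3H2.
So the answer is (A).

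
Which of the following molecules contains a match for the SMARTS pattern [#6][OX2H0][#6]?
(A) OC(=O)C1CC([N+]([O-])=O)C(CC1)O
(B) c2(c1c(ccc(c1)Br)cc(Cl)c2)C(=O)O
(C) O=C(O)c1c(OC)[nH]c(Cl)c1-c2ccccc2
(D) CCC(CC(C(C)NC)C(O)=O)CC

[#6][OX2H0][#6] describes an aliphatic oxygen bridging two carbons with no H on the oxygen (an ether).
(A) has a hydroxyl group (-OH) but the oxygen has H1, not H0 bridging two carbons.
(B) has a carboxylic acid group (-C(=O)OH) but the -OH oxygen has H1; the =O is OX1, not OX2.
(C) contains a methoxy ether (-OCH3), which satisfies every atom and bond constraint.
(D) has a carboxylic acid group (-C(=O)OH) but the -OH oxygen has H1; the =O is OX1, not OX2.
So the answer is (C).

C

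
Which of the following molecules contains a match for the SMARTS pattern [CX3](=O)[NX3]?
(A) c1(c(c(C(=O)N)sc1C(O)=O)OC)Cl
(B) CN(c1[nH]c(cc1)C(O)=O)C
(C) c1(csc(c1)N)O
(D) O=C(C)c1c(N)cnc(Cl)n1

A

[CX3](=O)[NX3] describes a carbonyl carbon bonded to a trivalent nitrogen (an amide).
(A) contains a primary amide (-C(=O)NH2), which satisfies every atom and bond constraint.
(B) has a carboxylic acid group (-C(=O)OH) but the carbonyl is bonded to O, not to an NX3 nitrogen.
(C) has a primary amino group (-NH2) but the -NH2 is not attached to a carbonyl carbon.
(D) has a primary amino group (-NH2) but the -NH2 is not attached to a carbonyl carbon.
So the answer is (A).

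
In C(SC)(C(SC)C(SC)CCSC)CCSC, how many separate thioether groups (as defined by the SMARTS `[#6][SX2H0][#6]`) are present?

5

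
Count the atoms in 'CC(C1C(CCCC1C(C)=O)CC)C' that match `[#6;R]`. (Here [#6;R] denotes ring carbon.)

6

The query [#6;R] means: carbon that is part of a ring.
Check the 14 heavy atoms by environment: 6× C (in 6-ring) → match; 7× C (acyclic) → no; 1× O (acyclic) → no.
That gives 6 matching atoms.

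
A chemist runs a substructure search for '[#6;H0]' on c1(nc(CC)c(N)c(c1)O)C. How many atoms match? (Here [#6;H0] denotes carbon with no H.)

4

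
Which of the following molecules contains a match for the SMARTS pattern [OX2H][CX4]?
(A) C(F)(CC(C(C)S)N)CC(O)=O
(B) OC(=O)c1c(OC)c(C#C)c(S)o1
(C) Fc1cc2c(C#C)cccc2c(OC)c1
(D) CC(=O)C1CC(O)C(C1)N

D

[OX2H][CX4] describes a hydroxyl oxygen bound to an sp3 (X4) carbon (an aliphatic alcohol).
(A) has a carboxylic acid group (-C(=O)OH) but the -OH is on a CX3 carbonyl carbon, not a CX4 carbon.
(B) has a carboxylic acid group (-C(=O)OH) but the -OH is on a CX3 carbonyl carbon, not a CX4 carbon.
(C) has a methoxy ether (-OCH3) but the oxygen has H0 (ether), not H1.
(D) contains a hydroxyl group (-OH), which satisfies every atom and bond constraint.
So the answer is (D).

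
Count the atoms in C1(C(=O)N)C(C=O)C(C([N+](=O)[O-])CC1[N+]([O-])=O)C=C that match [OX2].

0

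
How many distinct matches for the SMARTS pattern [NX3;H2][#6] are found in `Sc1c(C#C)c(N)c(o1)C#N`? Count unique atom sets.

1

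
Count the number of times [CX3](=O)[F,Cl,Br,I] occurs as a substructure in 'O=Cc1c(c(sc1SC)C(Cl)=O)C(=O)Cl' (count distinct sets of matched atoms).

2

[CX3](=O)[F,Cl,Br,I] is the SMARTS for an acyl halide: a carbonyl carbon bonded to a halogen.
The molecule carries 2 separate instances of an acyl chloride (-C(=O)Cl) meeting every constraint; each maps to a distinct set of atoms, giving 2 matches.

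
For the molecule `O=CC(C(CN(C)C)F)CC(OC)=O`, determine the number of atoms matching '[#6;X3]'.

The query [#6;X3] means: any carbon (aromatic or not) with three total connections.
Check the 14 heavy atoms by environment: 7× C (X4) → no; 2× C (X3) → match; 2× O (X1) → no; 1× O (X2) → no; 1× N (X3) → no; 1× F (X1) → no.
That gives 2 matching atoms.

2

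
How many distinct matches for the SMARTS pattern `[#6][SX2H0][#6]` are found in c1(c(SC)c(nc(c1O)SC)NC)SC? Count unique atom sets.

3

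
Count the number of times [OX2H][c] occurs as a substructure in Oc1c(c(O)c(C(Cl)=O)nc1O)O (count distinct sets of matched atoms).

4

[OX2H][c] is the SMARTS for a phenol: a hydroxyl oxygen attached to an aromatic carbon.
The molecule carries 4 separate instances of a hydroxyl group (-OH) meeting every constraint; each maps to a distinct set of atoms, giving 4 matches.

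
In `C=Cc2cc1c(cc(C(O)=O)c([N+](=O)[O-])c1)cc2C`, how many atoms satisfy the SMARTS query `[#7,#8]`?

The query [#7,#8] means: nitrogen or oxygen (comma = OR).
Check the 19 heavy atoms by environment: 10× c (aromatic) → no; 4× C → no; 3× O → match; 1× N (charge +1) → match; 1× O (charge -1) → match.
Summing the matching environments: 3 + 1 + 1 = 5 matching atoms.

5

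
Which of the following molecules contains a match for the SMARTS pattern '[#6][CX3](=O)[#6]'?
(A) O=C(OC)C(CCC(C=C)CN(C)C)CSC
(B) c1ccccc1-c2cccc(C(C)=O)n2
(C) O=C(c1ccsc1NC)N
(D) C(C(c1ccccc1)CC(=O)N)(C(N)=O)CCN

B

[#6][CX3](=O)[#6] describes a carbonyl carbon (no H) flanked by two carbons (a ketone).
(A) has a methyl-ester group (-C(=O)OCH3) but one neighbour of the carbonyl carbon is O, not C.
(B) contains an acetyl/ketone group (-C(=O)CH3), which satisfies every atom and bond constraint.
(C) has a primary amide (-C(=O)NH2) but one neighbour of the carbonyl carbon is N, not C.
(D) has a primary amide (-C(=O)NH2) but one neighbour of the carbonyl carbon is N, not C.
So the answer is (B).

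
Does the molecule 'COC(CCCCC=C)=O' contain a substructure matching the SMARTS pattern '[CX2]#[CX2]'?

The pattern [CX2]#[CX2] describes a carbon-carbon triple bond — an alkyne.
The closest candidate here is a vinyl group (-CH=CH2), but the C=C is a double bond; both carbons are CX3, not CX2. No other fragment satisfies the full query, so there is no match.

No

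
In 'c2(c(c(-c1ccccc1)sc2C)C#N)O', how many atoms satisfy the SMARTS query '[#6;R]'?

10

Check the 15 heavy atoms by environment: 1× s (aromatic, in 5-ring) → no; 4× c (aromatic, in 5-ring) → match; 2× C (acyclic) → no; 1× N (acyclic) → no; 6× c (aromatic, in 6-ring) → match; 1× O (acyclic) → no.
Summing the matching environments: 4 + 6 = 10 matching atoms.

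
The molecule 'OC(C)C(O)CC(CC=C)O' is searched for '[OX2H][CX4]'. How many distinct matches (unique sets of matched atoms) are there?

[OX2H][CX4] is the SMARTS for an aliphatic alcohol: a hydroxyl oxygen bound to an sp3 (X4) carbon.
The molecule carries 3 separate instances of a hydroxyl group (-OH) meeting every constraint; each maps to a distinct set of atoms, giving 3 matches.

3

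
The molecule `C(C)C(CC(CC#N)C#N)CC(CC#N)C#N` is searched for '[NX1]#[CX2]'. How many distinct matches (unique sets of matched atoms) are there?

4

[NX1]#[CX2] is the SMARTS for a nitrile: a nitrogen triple-bonded to a two-connected carbon.
The molecule carries 4 separate instances of a nitrile (-C#N) meeting every constraint; each maps to a distinct set of atoms, giving 4 matches.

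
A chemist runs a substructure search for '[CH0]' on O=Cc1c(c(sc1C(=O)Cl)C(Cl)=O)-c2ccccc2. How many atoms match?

2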